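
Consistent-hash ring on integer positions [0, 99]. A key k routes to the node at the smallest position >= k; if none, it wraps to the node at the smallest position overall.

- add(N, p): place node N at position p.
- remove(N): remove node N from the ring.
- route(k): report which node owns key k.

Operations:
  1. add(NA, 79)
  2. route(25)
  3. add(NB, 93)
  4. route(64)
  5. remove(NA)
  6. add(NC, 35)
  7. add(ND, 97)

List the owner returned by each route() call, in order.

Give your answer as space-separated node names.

Op 1: add NA@79 -> ring=[79:NA]
Op 2: route key 25: smallest pos >= 25 is 79 -> NA
Op 3: add NB@93 -> ring=[79:NA,93:NB]
Op 4: route key 64: smallest pos >= 64 is 79 -> NA
Op 5: remove NA -> ring=[93:NB]
Op 6: add NC@35 -> ring=[35:NC,93:NB]
Op 7: add ND@97 -> ring=[35:NC,93:NB,97:ND]

Answer: NA NA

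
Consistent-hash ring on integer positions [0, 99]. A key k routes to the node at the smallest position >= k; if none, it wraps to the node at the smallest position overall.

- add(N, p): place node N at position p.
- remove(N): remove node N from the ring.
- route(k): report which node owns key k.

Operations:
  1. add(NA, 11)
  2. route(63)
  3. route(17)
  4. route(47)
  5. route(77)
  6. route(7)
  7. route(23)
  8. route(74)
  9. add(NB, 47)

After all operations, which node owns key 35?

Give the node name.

Answer: NB

Derivation:
Op 1: add NA@11 -> ring=[11:NA]
Op 2: route key 63: none >= 63, wrap to smallest pos 11 -> NA
Op 3: route key 17: none >= 17, wrap to smallest pos 11 -> NA
Op 4: route key 47: none >= 47, wrap to smallest pos 11 -> NA
Op 5: route key 77: none >= 77, wrap to smallest pos 11 -> NA
Op 6: route key 7: smallest pos >= 7 is 11 -> NA
Op 7: route key 23: none >= 23, wrap to smallest pos 11 -> NA
Op 8: route key 74: none >= 74, wrap to smallest pos 11 -> NA
Op 9: add NB@47 -> ring=[11:NA,47:NB]
Final route key 35: smallest pos >= 35 is 47 -> NB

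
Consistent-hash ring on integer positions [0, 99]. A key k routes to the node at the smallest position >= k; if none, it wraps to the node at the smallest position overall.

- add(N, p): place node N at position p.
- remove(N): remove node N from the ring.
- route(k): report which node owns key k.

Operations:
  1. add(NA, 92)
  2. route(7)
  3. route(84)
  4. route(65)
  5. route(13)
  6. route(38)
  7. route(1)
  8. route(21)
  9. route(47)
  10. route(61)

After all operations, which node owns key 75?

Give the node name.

Op 1: add NA@92 -> ring=[92:NA]
Op 2: route key 7: smallest pos >= 7 is 92 -> NA
Op 3: route key 84: smallest pos >= 84 is 92 -> NA
Op 4: route key 65: smallest pos >= 65 is 92 -> NA
Op 5: route key 13: smallest pos >= 13 is 92 -> NA
Op 6: route key 38: smallest pos >= 38 is 92 -> NA
Op 7: route key 1: smallest pos >= 1 is 92 -> NA
Op 8: route key 21: smallest pos >= 21 is 92 -> NA
Op 9: route key 47: smallest pos >= 47 is 92 -> NA
Op 10: route key 61: smallest pos >= 61 is 92 -> NA
Final route key 75: smallest pos >= 75 is 92 -> NA

Answer: NA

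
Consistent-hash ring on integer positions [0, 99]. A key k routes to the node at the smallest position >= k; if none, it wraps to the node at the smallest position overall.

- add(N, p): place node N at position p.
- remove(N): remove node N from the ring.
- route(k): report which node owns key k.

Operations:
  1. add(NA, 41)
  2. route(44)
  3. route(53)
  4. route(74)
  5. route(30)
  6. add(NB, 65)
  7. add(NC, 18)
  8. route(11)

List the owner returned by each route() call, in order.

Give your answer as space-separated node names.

Op 1: add NA@41 -> ring=[41:NA]
Op 2: route key 44: none >= 44, wrap to smallest pos 41 -> NA
Op 3: route key 53: none >= 53, wrap to smallest pos 41 -> NA
Op 4: route key 74: none >= 74, wrap to smallest pos 41 -> NA
Op 5: route key 30: smallest pos >= 30 is 41 -> NA
Op 6: add NB@65 -> ring=[41:NA,65:NB]
Op 7: add NC@18 -> ring=[18:NC,41:NA,65:NB]
Op 8: route key 11: smallest pos >= 11 is 18 -> NC

Answer: NA NA NA NA NC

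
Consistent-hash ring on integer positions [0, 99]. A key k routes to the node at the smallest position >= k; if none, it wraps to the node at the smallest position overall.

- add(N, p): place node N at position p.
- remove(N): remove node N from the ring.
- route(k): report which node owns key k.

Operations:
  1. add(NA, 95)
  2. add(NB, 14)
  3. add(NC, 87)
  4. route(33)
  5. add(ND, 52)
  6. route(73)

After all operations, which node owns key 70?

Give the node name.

Op 1: add NA@95 -> ring=[95:NA]
Op 2: add NB@14 -> ring=[14:NB,95:NA]
Op 3: add NC@87 -> ring=[14:NB,87:NC,95:NA]
Op 4: route key 33: smallest pos >= 33 is 87 -> NC
Op 5: add ND@52 -> ring=[14:NB,52:ND,87:NC,95:NA]
Op 6: route key 73: smallest pos >= 73 is 87 -> NC
Final route key 70: smallest pos >= 70 is 87 -> NC

Answer: NC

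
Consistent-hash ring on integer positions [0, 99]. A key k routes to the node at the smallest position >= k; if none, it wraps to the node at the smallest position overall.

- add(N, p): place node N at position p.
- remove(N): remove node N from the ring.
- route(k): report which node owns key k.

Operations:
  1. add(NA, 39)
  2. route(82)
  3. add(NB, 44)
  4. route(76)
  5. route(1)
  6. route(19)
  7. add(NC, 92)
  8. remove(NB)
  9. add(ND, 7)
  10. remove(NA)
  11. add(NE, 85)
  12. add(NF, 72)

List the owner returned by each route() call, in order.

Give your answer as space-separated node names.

Answer: NA NA NA NA

Derivation:
Op 1: add NA@39 -> ring=[39:NA]
Op 2: route key 82: none >= 82, wrap to smallest pos 39 -> NA
Op 3: add NB@44 -> ring=[39:NA,44:NB]
Op 4: route key 76: none >= 76, wrap to smallest pos 39 -> NA
Op 5: route key 1: smallest pos >= 1 is 39 -> NA
Op 6: route key 19: smallest pos >= 19 is 39 -> NA
Op 7: add NC@92 -> ring=[39:NA,44:NB,92:NC]
Op 8: remove NB -> ring=[39:NA,92:NC]
Op 9: add ND@7 -> ring=[7:ND,39:NA,92:NC]
Op 10: remove NA -> ring=[7:ND,92:NC]
Op 11: add NE@85 -> ring=[7:ND,85:NE,92:NC]
Op 12: add NF@72 -> ring=[7:ND,72:NF,85:NE,92:NC]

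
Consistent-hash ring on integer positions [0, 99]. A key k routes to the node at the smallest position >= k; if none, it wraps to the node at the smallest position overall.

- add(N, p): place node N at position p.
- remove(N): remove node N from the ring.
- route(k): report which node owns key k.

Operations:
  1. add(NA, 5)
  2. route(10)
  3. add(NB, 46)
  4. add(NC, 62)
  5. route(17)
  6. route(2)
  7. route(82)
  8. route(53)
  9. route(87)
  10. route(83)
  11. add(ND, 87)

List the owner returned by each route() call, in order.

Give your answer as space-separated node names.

Answer: NA NB NA NA NC NA NA

Derivation:
Op 1: add NA@5 -> ring=[5:NA]
Op 2: route key 10: none >= 10, wrap to smallest pos 5 -> NA
Op 3: add NB@46 -> ring=[5:NA,46:NB]
Op 4: add NC@62 -> ring=[5:NA,46:NB,62:NC]
Op 5: route key 17: smallest pos >= 17 is 46 -> NB
Op 6: route key 2: smallest pos >= 2 is 5 -> NA
Op 7: route key 82: none >= 82, wrap to smallest pos 5 -> NA
Op 8: route key 53: smallest pos >= 53 is 62 -> NC
Op 9: route key 87: none >= 87, wrap to smallest pos 5 -> NA
Op 10: route key 83: none >= 83, wrap to smallest pos 5 -> NA
Op 11: add ND@87 -> ring=[5:NA,46:NB,62:NC,87:ND]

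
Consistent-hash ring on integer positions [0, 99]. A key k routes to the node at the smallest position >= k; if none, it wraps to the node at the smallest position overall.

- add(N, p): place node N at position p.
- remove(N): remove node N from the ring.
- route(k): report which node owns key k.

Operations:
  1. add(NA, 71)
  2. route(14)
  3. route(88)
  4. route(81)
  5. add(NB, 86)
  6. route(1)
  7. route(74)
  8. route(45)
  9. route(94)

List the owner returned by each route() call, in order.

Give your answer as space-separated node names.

Answer: NA NA NA NA NB NA NA

Derivation:
Op 1: add NA@71 -> ring=[71:NA]
Op 2: route key 14: smallest pos >= 14 is 71 -> NA
Op 3: route key 88: none >= 88, wrap to smallest pos 71 -> NA
Op 4: route key 81: none >= 81, wrap to smallest pos 71 -> NA
Op 5: add NB@86 -> ring=[71:NA,86:NB]
Op 6: route key 1: smallest pos >= 1 is 71 -> NA
Op 7: route key 74: smallest pos >= 74 is 86 -> NB
Op 8: route key 45: smallest pos >= 45 is 71 -> NA
Op 9: route key 94: none >= 94, wrap to smallest pos 71 -> NA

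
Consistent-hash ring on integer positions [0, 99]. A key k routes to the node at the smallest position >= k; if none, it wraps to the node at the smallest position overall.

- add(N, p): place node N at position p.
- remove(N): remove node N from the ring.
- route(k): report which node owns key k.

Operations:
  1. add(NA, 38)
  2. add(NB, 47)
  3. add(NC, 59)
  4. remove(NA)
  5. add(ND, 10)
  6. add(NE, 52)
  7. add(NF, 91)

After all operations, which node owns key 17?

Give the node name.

Answer: NB

Derivation:
Op 1: add NA@38 -> ring=[38:NA]
Op 2: add NB@47 -> ring=[38:NA,47:NB]
Op 3: add NC@59 -> ring=[38:NA,47:NB,59:NC]
Op 4: remove NA -> ring=[47:NB,59:NC]
Op 5: add ND@10 -> ring=[10:ND,47:NB,59:NC]
Op 6: add NE@52 -> ring=[10:ND,47:NB,52:NE,59:NC]
Op 7: add NF@91 -> ring=[10:ND,47:NB,52:NE,59:NC,91:NF]
Final route key 17: smallest pos >= 17 is 47 -> NB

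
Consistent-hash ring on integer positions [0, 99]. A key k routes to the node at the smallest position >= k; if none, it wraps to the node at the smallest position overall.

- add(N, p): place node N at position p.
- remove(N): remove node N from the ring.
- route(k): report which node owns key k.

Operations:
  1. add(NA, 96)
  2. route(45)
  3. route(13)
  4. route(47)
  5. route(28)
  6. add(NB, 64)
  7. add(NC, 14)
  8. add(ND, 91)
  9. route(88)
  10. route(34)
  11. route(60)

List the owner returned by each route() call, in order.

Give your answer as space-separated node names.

Op 1: add NA@96 -> ring=[96:NA]
Op 2: route key 45: smallest pos >= 45 is 96 -> NA
Op 3: route key 13: smallest pos >= 13 is 96 -> NA
Op 4: route key 47: smallest pos >= 47 is 96 -> NA
Op 5: route key 28: smallest pos >= 28 is 96 -> NA
Op 6: add NB@64 -> ring=[64:NB,96:NA]
Op 7: add NC@14 -> ring=[14:NC,64:NB,96:NA]
Op 8: add ND@91 -> ring=[14:NC,64:NB,91:ND,96:NA]
Op 9: route key 88: smallest pos >= 88 is 91 -> ND
Op 10: route key 34: smallest pos >= 34 is 64 -> NB
Op 11: route key 60: smallest pos >= 60 is 64 -> NB

Answer: NA NA NA NA ND NB NB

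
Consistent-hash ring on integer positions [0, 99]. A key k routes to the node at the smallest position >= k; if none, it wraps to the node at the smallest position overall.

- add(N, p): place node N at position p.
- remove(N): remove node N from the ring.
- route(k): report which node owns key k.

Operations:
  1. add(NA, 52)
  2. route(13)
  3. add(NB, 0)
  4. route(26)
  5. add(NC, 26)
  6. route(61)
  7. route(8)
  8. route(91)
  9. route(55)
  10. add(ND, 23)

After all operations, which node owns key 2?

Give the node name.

Op 1: add NA@52 -> ring=[52:NA]
Op 2: route key 13: smallest pos >= 13 is 52 -> NA
Op 3: add NB@0 -> ring=[0:NB,52:NA]
Op 4: route key 26: smallest pos >= 26 is 52 -> NA
Op 5: add NC@26 -> ring=[0:NB,26:NC,52:NA]
Op 6: route key 61: none >= 61, wrap to smallest pos 0 -> NB
Op 7: route key 8: smallest pos >= 8 is 26 -> NC
Op 8: route key 91: none >= 91, wrap to smallest pos 0 -> NB
Op 9: route key 55: none >= 55, wrap to smallest pos 0 -> NB
Op 10: add ND@23 -> ring=[0:NB,23:ND,26:NC,52:NA]
Final route key 2: smallest pos >= 2 is 23 -> ND

Answer: ND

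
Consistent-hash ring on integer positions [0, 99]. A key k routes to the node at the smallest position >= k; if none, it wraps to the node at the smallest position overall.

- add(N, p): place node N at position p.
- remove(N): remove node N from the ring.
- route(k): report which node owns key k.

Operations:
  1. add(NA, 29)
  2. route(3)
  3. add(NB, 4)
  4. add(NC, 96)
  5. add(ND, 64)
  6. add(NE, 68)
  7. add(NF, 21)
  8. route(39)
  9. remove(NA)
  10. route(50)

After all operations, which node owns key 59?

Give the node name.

Op 1: add NA@29 -> ring=[29:NA]
Op 2: route key 3: smallest pos >= 3 is 29 -> NA
Op 3: add NB@4 -> ring=[4:NB,29:NA]
Op 4: add NC@96 -> ring=[4:NB,29:NA,96:NC]
Op 5: add ND@64 -> ring=[4:NB,29:NA,64:ND,96:NC]
Op 6: add NE@68 -> ring=[4:NB,29:NA,64:ND,68:NE,96:NC]
Op 7: add NF@21 -> ring=[4:NB,21:NF,29:NA,64:ND,68:NE,96:NC]
Op 8: route key 39: smallest pos >= 39 is 64 -> ND
Op 9: remove NA -> ring=[4:NB,21:NF,64:ND,68:NE,96:NC]
Op 10: route key 50: smallest pos >= 50 is 64 -> ND
Final route key 59: smallest pos >= 59 is 64 -> ND

Answer: ND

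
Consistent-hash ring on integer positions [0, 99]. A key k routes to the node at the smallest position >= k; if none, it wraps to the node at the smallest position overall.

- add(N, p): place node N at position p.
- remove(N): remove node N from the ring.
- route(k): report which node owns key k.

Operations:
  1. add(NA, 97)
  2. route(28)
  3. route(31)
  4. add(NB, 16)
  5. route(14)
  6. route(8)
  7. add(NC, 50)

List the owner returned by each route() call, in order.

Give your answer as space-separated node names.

Answer: NA NA NB NB

Derivation:
Op 1: add NA@97 -> ring=[97:NA]
Op 2: route key 28: smallest pos >= 28 is 97 -> NA
Op 3: route key 31: smallest pos >= 31 is 97 -> NA
Op 4: add NB@16 -> ring=[16:NB,97:NA]
Op 5: route key 14: smallest pos >= 14 is 16 -> NB
Op 6: route key 8: smallest pos >= 8 is 16 -> NB
Op 7: add NC@50 -> ring=[16:NB,50:NC,97:NA]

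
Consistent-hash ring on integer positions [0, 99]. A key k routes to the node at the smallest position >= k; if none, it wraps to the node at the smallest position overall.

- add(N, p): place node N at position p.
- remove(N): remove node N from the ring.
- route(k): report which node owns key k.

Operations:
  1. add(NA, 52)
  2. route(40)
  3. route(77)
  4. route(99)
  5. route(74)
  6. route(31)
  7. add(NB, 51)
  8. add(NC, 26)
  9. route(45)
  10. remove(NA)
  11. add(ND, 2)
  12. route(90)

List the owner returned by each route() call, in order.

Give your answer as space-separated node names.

Answer: NA NA NA NA NA NB ND

Derivation:
Op 1: add NA@52 -> ring=[52:NA]
Op 2: route key 40: smallest pos >= 40 is 52 -> NA
Op 3: route key 77: none >= 77, wrap to smallest pos 52 -> NA
Op 4: route key 99: none >= 99, wrap to smallest pos 52 -> NA
Op 5: route key 74: none >= 74, wrap to smallest pos 52 -> NA
Op 6: route key 31: smallest pos >= 31 is 52 -> NA
Op 7: add NB@51 -> ring=[51:NB,52:NA]
Op 8: add NC@26 -> ring=[26:NC,51:NB,52:NA]
Op 9: route key 45: smallest pos >= 45 is 51 -> NB
Op 10: remove NA -> ring=[26:NC,51:NB]
Op 11: add ND@2 -> ring=[2:ND,26:NC,51:NB]
Op 12: route key 90: none >= 90, wrap to smallest pos 2 -> ND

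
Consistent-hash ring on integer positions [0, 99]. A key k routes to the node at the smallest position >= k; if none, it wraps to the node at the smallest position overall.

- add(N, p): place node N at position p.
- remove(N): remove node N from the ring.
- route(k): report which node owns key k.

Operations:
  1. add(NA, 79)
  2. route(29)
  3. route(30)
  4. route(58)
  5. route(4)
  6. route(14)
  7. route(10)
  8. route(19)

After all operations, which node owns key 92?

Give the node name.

Op 1: add NA@79 -> ring=[79:NA]
Op 2: route key 29: smallest pos >= 29 is 79 -> NA
Op 3: route key 30: smallest pos >= 30 is 79 -> NA
Op 4: route key 58: smallest pos >= 58 is 79 -> NA
Op 5: route key 4: smallest pos >= 4 is 79 -> NA
Op 6: route key 14: smallest pos >= 14 is 79 -> NA
Op 7: route key 10: smallest pos >= 10 is 79 -> NA
Op 8: route key 19: smallest pos >= 19 is 79 -> NA
Final route key 92: none >= 92, wrap to smallest pos 79 -> NA

Answer: NA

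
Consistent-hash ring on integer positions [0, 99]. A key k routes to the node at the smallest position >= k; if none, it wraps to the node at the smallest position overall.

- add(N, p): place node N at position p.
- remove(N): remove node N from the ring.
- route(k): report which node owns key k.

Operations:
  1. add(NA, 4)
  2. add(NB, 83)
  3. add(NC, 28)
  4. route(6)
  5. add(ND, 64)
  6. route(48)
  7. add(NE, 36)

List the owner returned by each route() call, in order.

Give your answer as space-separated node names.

Op 1: add NA@4 -> ring=[4:NA]
Op 2: add NB@83 -> ring=[4:NA,83:NB]
Op 3: add NC@28 -> ring=[4:NA,28:NC,83:NB]
Op 4: route key 6: smallest pos >= 6 is 28 -> NC
Op 5: add ND@64 -> ring=[4:NA,28:NC,64:ND,83:NB]
Op 6: route key 48: smallest pos >= 48 is 64 -> ND
Op 7: add NE@36 -> ring=[4:NA,28:NC,36:NE,64:ND,83:NB]

Answer: NC ND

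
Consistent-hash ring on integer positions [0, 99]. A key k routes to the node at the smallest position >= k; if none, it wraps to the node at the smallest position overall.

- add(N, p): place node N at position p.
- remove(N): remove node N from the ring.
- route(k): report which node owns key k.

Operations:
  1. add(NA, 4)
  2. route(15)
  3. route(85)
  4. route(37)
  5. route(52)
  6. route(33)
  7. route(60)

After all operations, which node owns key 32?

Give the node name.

Answer: NA

Derivation:
Op 1: add NA@4 -> ring=[4:NA]
Op 2: route key 15: none >= 15, wrap to smallest pos 4 -> NA
Op 3: route key 85: none >= 85, wrap to smallest pos 4 -> NA
Op 4: route key 37: none >= 37, wrap to smallest pos 4 -> NA
Op 5: route key 52: none >= 52, wrap to smallest pos 4 -> NA
Op 6: route key 33: none >= 33, wrap to smallest pos 4 -> NA
Op 7: route key 60: none >= 60, wrap to smallest pos 4 -> NA
Final route key 32: none >= 32, wrap to smallest pos 4 -> NA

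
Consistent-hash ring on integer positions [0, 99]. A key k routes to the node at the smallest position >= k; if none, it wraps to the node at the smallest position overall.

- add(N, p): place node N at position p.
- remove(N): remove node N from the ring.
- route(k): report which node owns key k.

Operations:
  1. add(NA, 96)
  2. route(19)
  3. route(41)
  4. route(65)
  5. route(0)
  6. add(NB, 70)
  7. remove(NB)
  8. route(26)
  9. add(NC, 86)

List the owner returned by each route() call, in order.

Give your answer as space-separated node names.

Answer: NA NA NA NA NA

Derivation:
Op 1: add NA@96 -> ring=[96:NA]
Op 2: route key 19: smallest pos >= 19 is 96 -> NA
Op 3: route key 41: smallest pos >= 41 is 96 -> NA
Op 4: route key 65: smallest pos >= 65 is 96 -> NA
Op 5: route key 0: smallest pos >= 0 is 96 -> NA
Op 6: add NB@70 -> ring=[70:NB,96:NA]
Op 7: remove NB -> ring=[96:NA]
Op 8: route key 26: smallest pos >= 26 is 96 -> NA
Op 9: add NC@86 -> ring=[86:NC,96:NA]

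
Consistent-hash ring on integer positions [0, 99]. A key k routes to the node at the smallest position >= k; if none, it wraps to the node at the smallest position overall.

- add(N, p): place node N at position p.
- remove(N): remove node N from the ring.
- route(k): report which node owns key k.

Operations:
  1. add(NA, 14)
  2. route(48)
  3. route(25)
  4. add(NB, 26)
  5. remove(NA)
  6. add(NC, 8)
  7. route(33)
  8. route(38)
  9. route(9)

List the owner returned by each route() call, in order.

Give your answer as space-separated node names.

Op 1: add NA@14 -> ring=[14:NA]
Op 2: route key 48: none >= 48, wrap to smallest pos 14 -> NA
Op 3: route key 25: none >= 25, wrap to smallest pos 14 -> NA
Op 4: add NB@26 -> ring=[14:NA,26:NB]
Op 5: remove NA -> ring=[26:NB]
Op 6: add NC@8 -> ring=[8:NC,26:NB]
Op 7: route key 33: none >= 33, wrap to smallest pos 8 -> NC
Op 8: route key 38: none >= 38, wrap to smallest pos 8 -> NC
Op 9: route key 9: smallest pos >= 9 is 26 -> NB

Answer: NA NA NC NC NB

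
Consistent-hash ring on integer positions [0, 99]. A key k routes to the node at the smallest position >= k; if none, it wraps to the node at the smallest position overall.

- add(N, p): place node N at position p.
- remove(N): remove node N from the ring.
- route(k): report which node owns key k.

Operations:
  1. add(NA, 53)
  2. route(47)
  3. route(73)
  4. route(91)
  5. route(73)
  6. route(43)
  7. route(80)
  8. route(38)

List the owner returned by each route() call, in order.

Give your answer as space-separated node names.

Answer: NA NA NA NA NA NA NA

Derivation:
Op 1: add NA@53 -> ring=[53:NA]
Op 2: route key 47: smallest pos >= 47 is 53 -> NA
Op 3: route key 73: none >= 73, wrap to smallest pos 53 -> NA
Op 4: route key 91: none >= 91, wrap to smallest pos 53 -> NA
Op 5: route key 73: none >= 73, wrap to smallest pos 53 -> NA
Op 6: route key 43: smallest pos >= 43 is 53 -> NA
Op 7: route key 80: none >= 80, wrap to smallest pos 53 -> NA
Op 8: route key 38: smallest pos >= 38 is 53 -> NA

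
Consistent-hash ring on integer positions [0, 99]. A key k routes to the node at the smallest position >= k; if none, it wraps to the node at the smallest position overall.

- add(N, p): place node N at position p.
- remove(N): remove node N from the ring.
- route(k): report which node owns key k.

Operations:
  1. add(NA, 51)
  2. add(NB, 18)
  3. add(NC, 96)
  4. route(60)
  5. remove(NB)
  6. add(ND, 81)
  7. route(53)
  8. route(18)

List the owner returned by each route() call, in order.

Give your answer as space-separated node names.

Answer: NC ND NA

Derivation:
Op 1: add NA@51 -> ring=[51:NA]
Op 2: add NB@18 -> ring=[18:NB,51:NA]
Op 3: add NC@96 -> ring=[18:NB,51:NA,96:NC]
Op 4: route key 60: smallest pos >= 60 is 96 -> NC
Op 5: remove NB -> ring=[51:NA,96:NC]
Op 6: add ND@81 -> ring=[51:NA,81:ND,96:NC]
Op 7: route key 53: smallest pos >= 53 is 81 -> ND
Op 8: route key 18: smallest pos >= 18 is 51 -> NA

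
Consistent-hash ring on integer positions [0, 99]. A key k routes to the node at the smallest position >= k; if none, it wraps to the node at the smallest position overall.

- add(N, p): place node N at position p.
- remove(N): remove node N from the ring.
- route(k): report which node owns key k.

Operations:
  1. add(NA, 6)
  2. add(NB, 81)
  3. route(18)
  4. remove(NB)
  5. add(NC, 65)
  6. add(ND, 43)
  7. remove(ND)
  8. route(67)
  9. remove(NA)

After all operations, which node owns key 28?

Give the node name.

Op 1: add NA@6 -> ring=[6:NA]
Op 2: add NB@81 -> ring=[6:NA,81:NB]
Op 3: route key 18: smallest pos >= 18 is 81 -> NB
Op 4: remove NB -> ring=[6:NA]
Op 5: add NC@65 -> ring=[6:NA,65:NC]
Op 6: add ND@43 -> ring=[6:NA,43:ND,65:NC]
Op 7: remove ND -> ring=[6:NA,65:NC]
Op 8: route key 67: none >= 67, wrap to smallest pos 6 -> NA
Op 9: remove NA -> ring=[65:NC]
Final route key 28: smallest pos >= 28 is 65 -> NC

Answer: NC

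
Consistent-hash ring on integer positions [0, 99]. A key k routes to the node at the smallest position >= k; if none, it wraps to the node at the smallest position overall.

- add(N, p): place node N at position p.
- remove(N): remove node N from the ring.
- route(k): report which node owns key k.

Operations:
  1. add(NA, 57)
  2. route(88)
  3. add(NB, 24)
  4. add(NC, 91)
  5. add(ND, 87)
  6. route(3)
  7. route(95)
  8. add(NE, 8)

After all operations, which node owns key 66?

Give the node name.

Op 1: add NA@57 -> ring=[57:NA]
Op 2: route key 88: none >= 88, wrap to smallest pos 57 -> NA
Op 3: add NB@24 -> ring=[24:NB,57:NA]
Op 4: add NC@91 -> ring=[24:NB,57:NA,91:NC]
Op 5: add ND@87 -> ring=[24:NB,57:NA,87:ND,91:NC]
Op 6: route key 3: smallest pos >= 3 is 24 -> NB
Op 7: route key 95: none >= 95, wrap to smallest pos 24 -> NB
Op 8: add NE@8 -> ring=[8:NE,24:NB,57:NA,87:ND,91:NC]
Final route key 66: smallest pos >= 66 is 87 -> ND

Answer: ND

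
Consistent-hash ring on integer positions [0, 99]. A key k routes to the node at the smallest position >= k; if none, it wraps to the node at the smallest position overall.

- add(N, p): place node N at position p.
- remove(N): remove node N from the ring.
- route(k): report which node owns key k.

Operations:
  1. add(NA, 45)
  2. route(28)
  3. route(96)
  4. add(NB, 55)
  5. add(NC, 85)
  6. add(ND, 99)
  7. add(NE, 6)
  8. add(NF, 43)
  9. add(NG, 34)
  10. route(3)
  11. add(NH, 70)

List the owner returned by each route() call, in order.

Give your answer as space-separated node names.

Answer: NA NA NE

Derivation:
Op 1: add NA@45 -> ring=[45:NA]
Op 2: route key 28: smallest pos >= 28 is 45 -> NA
Op 3: route key 96: none >= 96, wrap to smallest pos 45 -> NA
Op 4: add NB@55 -> ring=[45:NA,55:NB]
Op 5: add NC@85 -> ring=[45:NA,55:NB,85:NC]
Op 6: add ND@99 -> ring=[45:NA,55:NB,85:NC,99:ND]
Op 7: add NE@6 -> ring=[6:NE,45:NA,55:NB,85:NC,99:ND]
Op 8: add NF@43 -> ring=[6:NE,43:NF,45:NA,55:NB,85:NC,99:ND]
Op 9: add NG@34 -> ring=[6:NE,34:NG,43:NF,45:NA,55:NB,85:NC,99:ND]
Op 10: route key 3: smallest pos >= 3 is 6 -> NE
Op 11: add NH@70 -> ring=[6:NE,34:NG,43:NF,45:NA,55:NB,70:NH,85:NC,99:ND]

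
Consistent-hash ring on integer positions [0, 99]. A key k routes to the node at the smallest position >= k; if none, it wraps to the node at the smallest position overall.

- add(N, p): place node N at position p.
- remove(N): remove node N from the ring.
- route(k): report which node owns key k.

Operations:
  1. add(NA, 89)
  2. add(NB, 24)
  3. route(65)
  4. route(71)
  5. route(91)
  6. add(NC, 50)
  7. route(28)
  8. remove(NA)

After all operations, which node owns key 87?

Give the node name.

Op 1: add NA@89 -> ring=[89:NA]
Op 2: add NB@24 -> ring=[24:NB,89:NA]
Op 3: route key 65: smallest pos >= 65 is 89 -> NA
Op 4: route key 71: smallest pos >= 71 is 89 -> NA
Op 5: route key 91: none >= 91, wrap to smallest pos 24 -> NB
Op 6: add NC@50 -> ring=[24:NB,50:NC,89:NA]
Op 7: route key 28: smallest pos >= 28 is 50 -> NC
Op 8: remove NA -> ring=[24:NB,50:NC]
Final route key 87: none >= 87, wrap to smallest pos 24 -> NB

Answer: NB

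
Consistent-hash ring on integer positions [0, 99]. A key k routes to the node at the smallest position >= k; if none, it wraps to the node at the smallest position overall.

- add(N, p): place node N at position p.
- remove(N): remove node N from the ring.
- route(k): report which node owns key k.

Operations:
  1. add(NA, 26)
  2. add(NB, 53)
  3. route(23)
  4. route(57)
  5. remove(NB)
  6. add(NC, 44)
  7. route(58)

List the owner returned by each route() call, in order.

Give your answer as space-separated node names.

Answer: NA NA NA

Derivation:
Op 1: add NA@26 -> ring=[26:NA]
Op 2: add NB@53 -> ring=[26:NA,53:NB]
Op 3: route key 23: smallest pos >= 23 is 26 -> NA
Op 4: route key 57: none >= 57, wrap to smallest pos 26 -> NA
Op 5: remove NB -> ring=[26:NA]
Op 6: add NC@44 -> ring=[26:NA,44:NC]
Op 7: route key 58: none >= 58, wrap to smallest pos 26 -> NA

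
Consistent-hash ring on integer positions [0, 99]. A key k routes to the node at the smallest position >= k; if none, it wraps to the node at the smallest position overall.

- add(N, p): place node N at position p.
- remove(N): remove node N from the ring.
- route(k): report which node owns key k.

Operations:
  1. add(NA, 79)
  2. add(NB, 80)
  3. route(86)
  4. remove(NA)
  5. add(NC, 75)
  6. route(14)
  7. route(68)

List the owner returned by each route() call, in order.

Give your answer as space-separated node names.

Answer: NA NC NC

Derivation:
Op 1: add NA@79 -> ring=[79:NA]
Op 2: add NB@80 -> ring=[79:NA,80:NB]
Op 3: route key 86: none >= 86, wrap to smallest pos 79 -> NA
Op 4: remove NA -> ring=[80:NB]
Op 5: add NC@75 -> ring=[75:NC,80:NB]
Op 6: route key 14: smallest pos >= 14 is 75 -> NC
Op 7: route key 68: smallest pos >= 68 is 75 -> NC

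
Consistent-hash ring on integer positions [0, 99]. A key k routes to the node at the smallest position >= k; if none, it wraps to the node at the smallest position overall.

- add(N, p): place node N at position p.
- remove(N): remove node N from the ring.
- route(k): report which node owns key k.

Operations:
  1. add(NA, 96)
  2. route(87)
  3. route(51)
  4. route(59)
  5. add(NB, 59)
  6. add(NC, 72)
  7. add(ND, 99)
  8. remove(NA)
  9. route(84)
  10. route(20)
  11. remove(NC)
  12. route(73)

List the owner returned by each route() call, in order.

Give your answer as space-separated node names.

Op 1: add NA@96 -> ring=[96:NA]
Op 2: route key 87: smallest pos >= 87 is 96 -> NA
Op 3: route key 51: smallest pos >= 51 is 96 -> NA
Op 4: route key 59: smallest pos >= 59 is 96 -> NA
Op 5: add NB@59 -> ring=[59:NB,96:NA]
Op 6: add NC@72 -> ring=[59:NB,72:NC,96:NA]
Op 7: add ND@99 -> ring=[59:NB,72:NC,96:NA,99:ND]
Op 8: remove NA -> ring=[59:NB,72:NC,99:ND]
Op 9: route key 84: smallest pos >= 84 is 99 -> ND
Op 10: route key 20: smallest pos >= 20 is 59 -> NB
Op 11: remove NC -> ring=[59:NB,99:ND]
Op 12: route key 73: smallest pos >= 73 is 99 -> ND

Answer: NA NA NA ND NB ND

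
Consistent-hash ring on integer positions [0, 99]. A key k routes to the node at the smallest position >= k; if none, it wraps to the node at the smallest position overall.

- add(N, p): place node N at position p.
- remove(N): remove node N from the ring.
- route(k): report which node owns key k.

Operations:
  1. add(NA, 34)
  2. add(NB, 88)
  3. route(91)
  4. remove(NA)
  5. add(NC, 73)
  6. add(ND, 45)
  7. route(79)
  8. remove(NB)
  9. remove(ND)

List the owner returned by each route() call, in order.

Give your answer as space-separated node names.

Answer: NA NB

Derivation:
Op 1: add NA@34 -> ring=[34:NA]
Op 2: add NB@88 -> ring=[34:NA,88:NB]
Op 3: route key 91: none >= 91, wrap to smallest pos 34 -> NA
Op 4: remove NA -> ring=[88:NB]
Op 5: add NC@73 -> ring=[73:NC,88:NB]
Op 6: add ND@45 -> ring=[45:ND,73:NC,88:NB]
Op 7: route key 79: smallest pos >= 79 is 88 -> NB
Op 8: remove NB -> ring=[45:ND,73:NC]
Op 9: remove ND -> ring=[73:NC]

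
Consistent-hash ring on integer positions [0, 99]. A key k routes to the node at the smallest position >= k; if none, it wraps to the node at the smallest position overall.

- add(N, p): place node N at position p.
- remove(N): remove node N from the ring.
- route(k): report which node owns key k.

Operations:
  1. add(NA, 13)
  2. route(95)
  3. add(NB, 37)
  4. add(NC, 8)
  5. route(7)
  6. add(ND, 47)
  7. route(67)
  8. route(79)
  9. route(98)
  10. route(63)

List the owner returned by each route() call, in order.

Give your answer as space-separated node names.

Answer: NA NC NC NC NC NC

Derivation:
Op 1: add NA@13 -> ring=[13:NA]
Op 2: route key 95: none >= 95, wrap to smallest pos 13 -> NA
Op 3: add NB@37 -> ring=[13:NA,37:NB]
Op 4: add NC@8 -> ring=[8:NC,13:NA,37:NB]
Op 5: route key 7: smallest pos >= 7 is 8 -> NC
Op 6: add ND@47 -> ring=[8:NC,13:NA,37:NB,47:ND]
Op 7: route key 67: none >= 67, wrap to smallest pos 8 -> NC
Op 8: route key 79: none >= 79, wrap to smallest pos 8 -> NC
Op 9: route key 98: none >= 98, wrap to smallest pos 8 -> NC
Op 10: route key 63: none >= 63, wrap to smallest pos 8 -> NC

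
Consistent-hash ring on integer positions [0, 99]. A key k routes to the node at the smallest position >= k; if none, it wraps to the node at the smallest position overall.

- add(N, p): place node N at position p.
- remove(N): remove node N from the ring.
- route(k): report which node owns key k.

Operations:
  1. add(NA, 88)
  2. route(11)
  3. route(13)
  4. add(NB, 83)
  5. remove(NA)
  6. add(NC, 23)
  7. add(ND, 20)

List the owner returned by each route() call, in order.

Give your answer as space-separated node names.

Answer: NA NA

Derivation:
Op 1: add NA@88 -> ring=[88:NA]
Op 2: route key 11: smallest pos >= 11 is 88 -> NA
Op 3: route key 13: smallest pos >= 13 is 88 -> NA
Op 4: add NB@83 -> ring=[83:NB,88:NA]
Op 5: remove NA -> ring=[83:NB]
Op 6: add NC@23 -> ring=[23:NC,83:NB]
Op 7: add ND@20 -> ring=[20:ND,23:NC,83:NB]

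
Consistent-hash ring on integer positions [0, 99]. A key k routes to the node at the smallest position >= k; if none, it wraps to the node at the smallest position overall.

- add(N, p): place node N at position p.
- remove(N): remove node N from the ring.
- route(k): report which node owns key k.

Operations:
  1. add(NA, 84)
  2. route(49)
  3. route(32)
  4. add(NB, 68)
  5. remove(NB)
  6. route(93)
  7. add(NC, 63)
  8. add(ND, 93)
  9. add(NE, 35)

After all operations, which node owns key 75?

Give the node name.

Op 1: add NA@84 -> ring=[84:NA]
Op 2: route key 49: smallest pos >= 49 is 84 -> NA
Op 3: route key 32: smallest pos >= 32 is 84 -> NA
Op 4: add NB@68 -> ring=[68:NB,84:NA]
Op 5: remove NB -> ring=[84:NA]
Op 6: route key 93: none >= 93, wrap to smallest pos 84 -> NA
Op 7: add NC@63 -> ring=[63:NC,84:NA]
Op 8: add ND@93 -> ring=[63:NC,84:NA,93:ND]
Op 9: add NE@35 -> ring=[35:NE,63:NC,84:NA,93:ND]
Final route key 75: smallest pos >= 75 is 84 -> NA

Answer: NA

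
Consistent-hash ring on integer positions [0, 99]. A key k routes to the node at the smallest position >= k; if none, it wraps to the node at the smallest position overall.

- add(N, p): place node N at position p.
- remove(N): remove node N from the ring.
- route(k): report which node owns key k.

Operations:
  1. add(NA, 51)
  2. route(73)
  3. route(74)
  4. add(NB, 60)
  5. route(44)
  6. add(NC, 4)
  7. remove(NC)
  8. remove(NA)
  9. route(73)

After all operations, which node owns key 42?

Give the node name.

Op 1: add NA@51 -> ring=[51:NA]
Op 2: route key 73: none >= 73, wrap to smallest pos 51 -> NA
Op 3: route key 74: none >= 74, wrap to smallest pos 51 -> NA
Op 4: add NB@60 -> ring=[51:NA,60:NB]
Op 5: route key 44: smallest pos >= 44 is 51 -> NA
Op 6: add NC@4 -> ring=[4:NC,51:NA,60:NB]
Op 7: remove NC -> ring=[51:NA,60:NB]
Op 8: remove NA -> ring=[60:NB]
Op 9: route key 73: none >= 73, wrap to smallest pos 60 -> NB
Final route key 42: smallest pos >= 42 is 60 -> NB

Answer: NB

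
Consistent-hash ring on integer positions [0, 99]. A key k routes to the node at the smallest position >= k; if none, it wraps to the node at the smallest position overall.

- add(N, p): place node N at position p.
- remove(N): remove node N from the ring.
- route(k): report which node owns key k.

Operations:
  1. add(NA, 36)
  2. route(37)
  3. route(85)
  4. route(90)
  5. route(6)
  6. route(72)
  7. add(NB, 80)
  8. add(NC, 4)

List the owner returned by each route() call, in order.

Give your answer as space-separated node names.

Answer: NA NA NA NA NA

Derivation:
Op 1: add NA@36 -> ring=[36:NA]
Op 2: route key 37: none >= 37, wrap to smallest pos 36 -> NA
Op 3: route key 85: none >= 85, wrap to smallest pos 36 -> NA
Op 4: route key 90: none >= 90, wrap to smallest pos 36 -> NA
Op 5: route key 6: smallest pos >= 6 is 36 -> NA
Op 6: route key 72: none >= 72, wrap to smallest pos 36 -> NA
Op 7: add NB@80 -> ring=[36:NA,80:NB]
Op 8: add NC@4 -> ring=[4:NC,36:NA,80:NB]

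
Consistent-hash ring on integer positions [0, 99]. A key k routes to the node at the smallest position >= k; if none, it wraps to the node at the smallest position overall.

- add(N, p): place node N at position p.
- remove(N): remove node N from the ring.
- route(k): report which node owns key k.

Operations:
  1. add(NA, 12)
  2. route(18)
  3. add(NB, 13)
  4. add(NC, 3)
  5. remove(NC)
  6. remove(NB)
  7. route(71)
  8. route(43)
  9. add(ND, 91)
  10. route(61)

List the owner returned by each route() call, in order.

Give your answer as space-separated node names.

Answer: NA NA NA ND

Derivation:
Op 1: add NA@12 -> ring=[12:NA]
Op 2: route key 18: none >= 18, wrap to smallest pos 12 -> NA
Op 3: add NB@13 -> ring=[12:NA,13:NB]
Op 4: add NC@3 -> ring=[3:NC,12:NA,13:NB]
Op 5: remove NC -> ring=[12:NA,13:NB]
Op 6: remove NB -> ring=[12:NA]
Op 7: route key 71: none >= 71, wrap to smallest pos 12 -> NA
Op 8: route key 43: none >= 43, wrap to smallest pos 12 -> NA
Op 9: add ND@91 -> ring=[12:NA,91:ND]
Op 10: route key 61: smallest pos >= 61 is 91 -> ND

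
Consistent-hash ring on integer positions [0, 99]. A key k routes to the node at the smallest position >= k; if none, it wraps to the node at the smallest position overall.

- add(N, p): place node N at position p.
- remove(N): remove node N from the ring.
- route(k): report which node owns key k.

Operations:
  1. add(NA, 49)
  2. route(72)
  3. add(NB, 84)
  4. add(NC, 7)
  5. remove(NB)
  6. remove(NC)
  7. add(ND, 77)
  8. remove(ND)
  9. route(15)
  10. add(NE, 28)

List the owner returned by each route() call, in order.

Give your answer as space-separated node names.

Answer: NA NA

Derivation:
Op 1: add NA@49 -> ring=[49:NA]
Op 2: route key 72: none >= 72, wrap to smallest pos 49 -> NA
Op 3: add NB@84 -> ring=[49:NA,84:NB]
Op 4: add NC@7 -> ring=[7:NC,49:NA,84:NB]
Op 5: remove NB -> ring=[7:NC,49:NA]
Op 6: remove NC -> ring=[49:NA]
Op 7: add ND@77 -> ring=[49:NA,77:ND]
Op 8: remove ND -> ring=[49:NA]
Op 9: route key 15: smallest pos >= 15 is 49 -> NA
Op 10: add NE@28 -> ring=[28:NE,49:NA]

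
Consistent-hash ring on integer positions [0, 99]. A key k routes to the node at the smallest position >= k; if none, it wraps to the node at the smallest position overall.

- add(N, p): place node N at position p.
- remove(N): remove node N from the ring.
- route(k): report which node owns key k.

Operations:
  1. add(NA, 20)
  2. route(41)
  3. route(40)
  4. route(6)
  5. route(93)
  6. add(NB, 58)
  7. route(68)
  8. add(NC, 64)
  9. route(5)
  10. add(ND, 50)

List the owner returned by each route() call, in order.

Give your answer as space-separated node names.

Op 1: add NA@20 -> ring=[20:NA]
Op 2: route key 41: none >= 41, wrap to smallest pos 20 -> NA
Op 3: route key 40: none >= 40, wrap to smallest pos 20 -> NA
Op 4: route key 6: smallest pos >= 6 is 20 -> NA
Op 5: route key 93: none >= 93, wrap to smallest pos 20 -> NA
Op 6: add NB@58 -> ring=[20:NA,58:NB]
Op 7: route key 68: none >= 68, wrap to smallest pos 20 -> NA
Op 8: add NC@64 -> ring=[20:NA,58:NB,64:NC]
Op 9: route key 5: smallest pos >= 5 is 20 -> NA
Op 10: add ND@50 -> ring=[20:NA,50:ND,58:NB,64:NC]

Answer: NA NA NA NA NA NA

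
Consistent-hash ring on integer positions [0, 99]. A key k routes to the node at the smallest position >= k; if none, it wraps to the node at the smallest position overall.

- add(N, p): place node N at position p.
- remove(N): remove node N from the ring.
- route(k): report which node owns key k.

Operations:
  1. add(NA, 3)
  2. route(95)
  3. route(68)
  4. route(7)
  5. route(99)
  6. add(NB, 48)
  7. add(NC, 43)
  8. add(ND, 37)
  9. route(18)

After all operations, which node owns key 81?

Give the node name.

Op 1: add NA@3 -> ring=[3:NA]
Op 2: route key 95: none >= 95, wrap to smallest pos 3 -> NA
Op 3: route key 68: none >= 68, wrap to smallest pos 3 -> NA
Op 4: route key 7: none >= 7, wrap to smallest pos 3 -> NA
Op 5: route key 99: none >= 99, wrap to smallest pos 3 -> NA
Op 6: add NB@48 -> ring=[3:NA,48:NB]
Op 7: add NC@43 -> ring=[3:NA,43:NC,48:NB]
Op 8: add ND@37 -> ring=[3:NA,37:ND,43:NC,48:NB]
Op 9: route key 18: smallest pos >= 18 is 37 -> ND
Final route key 81: none >= 81, wrap to smallest pos 3 -> NA

Answer: NA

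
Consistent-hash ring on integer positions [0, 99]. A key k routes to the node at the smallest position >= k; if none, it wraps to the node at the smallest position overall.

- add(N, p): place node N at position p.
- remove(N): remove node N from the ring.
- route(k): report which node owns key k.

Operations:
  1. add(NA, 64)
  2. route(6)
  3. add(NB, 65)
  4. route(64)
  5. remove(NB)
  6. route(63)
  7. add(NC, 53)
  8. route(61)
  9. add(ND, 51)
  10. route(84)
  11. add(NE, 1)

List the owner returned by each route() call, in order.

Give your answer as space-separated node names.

Op 1: add NA@64 -> ring=[64:NA]
Op 2: route key 6: smallest pos >= 6 is 64 -> NA
Op 3: add NB@65 -> ring=[64:NA,65:NB]
Op 4: route key 64: smallest pos >= 64 is 64 -> NA
Op 5: remove NB -> ring=[64:NA]
Op 6: route key 63: smallest pos >= 63 is 64 -> NA
Op 7: add NC@53 -> ring=[53:NC,64:NA]
Op 8: route key 61: smallest pos >= 61 is 64 -> NA
Op 9: add ND@51 -> ring=[51:ND,53:NC,64:NA]
Op 10: route key 84: none >= 84, wrap to smallest pos 51 -> ND
Op 11: add NE@1 -> ring=[1:NE,51:ND,53:NC,64:NA]

Answer: NA NA NA NA ND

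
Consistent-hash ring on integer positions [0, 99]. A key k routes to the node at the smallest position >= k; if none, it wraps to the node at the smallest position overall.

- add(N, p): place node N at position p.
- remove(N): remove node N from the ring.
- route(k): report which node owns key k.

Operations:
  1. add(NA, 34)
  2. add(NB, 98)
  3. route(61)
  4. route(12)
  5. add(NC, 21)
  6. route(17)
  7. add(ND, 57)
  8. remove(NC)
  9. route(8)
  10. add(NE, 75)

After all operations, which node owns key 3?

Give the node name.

Op 1: add NA@34 -> ring=[34:NA]
Op 2: add NB@98 -> ring=[34:NA,98:NB]
Op 3: route key 61: smallest pos >= 61 is 98 -> NB
Op 4: route key 12: smallest pos >= 12 is 34 -> NA
Op 5: add NC@21 -> ring=[21:NC,34:NA,98:NB]
Op 6: route key 17: smallest pos >= 17 is 21 -> NC
Op 7: add ND@57 -> ring=[21:NC,34:NA,57:ND,98:NB]
Op 8: remove NC -> ring=[34:NA,57:ND,98:NB]
Op 9: route key 8: smallest pos >= 8 is 34 -> NA
Op 10: add NE@75 -> ring=[34:NA,57:ND,75:NE,98:NB]
Final route key 3: smallest pos >= 3 is 34 -> NA

Answer: NA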